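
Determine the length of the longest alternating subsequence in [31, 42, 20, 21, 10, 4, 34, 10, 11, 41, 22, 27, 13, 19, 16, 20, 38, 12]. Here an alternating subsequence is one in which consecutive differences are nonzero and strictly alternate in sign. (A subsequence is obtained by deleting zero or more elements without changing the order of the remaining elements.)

A longest alternating subsequence is 31, 42, 20, 21, 10, 34, 10, 41, 22, 27, 13, 19, 16, 20, 12 (positions 1,2,3,4,5,7,8,10,11,12,13,14,15,16,18); its 14 consecutive differences strictly alternate in sign, and length 15 is optimal.

15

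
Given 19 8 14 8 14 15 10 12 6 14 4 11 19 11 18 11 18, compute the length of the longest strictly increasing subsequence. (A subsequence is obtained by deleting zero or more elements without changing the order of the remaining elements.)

5

Let dp[i] be the longest increasing subsequence ending at position i. Then dp = [1, 1, 2, 1, 2, 3, 2, 3, 1, 4, 1, 3, 5, 3, 5, 3, 5].
The maximum is 5; one witness is 8, 10, 12, 14, 19 at positions 2,7,8,10,13.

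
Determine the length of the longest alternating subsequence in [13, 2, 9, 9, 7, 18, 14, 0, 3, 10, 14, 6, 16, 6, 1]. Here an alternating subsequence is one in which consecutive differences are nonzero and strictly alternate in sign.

A longest alternating subsequence is 13, 2, 9, 7, 18, 0, 10, 6, 16, 6 (positions 1,2,3,5,6,8,10,12,13,14); its 9 consecutive differences strictly alternate in sign, and length 10 is optimal.

10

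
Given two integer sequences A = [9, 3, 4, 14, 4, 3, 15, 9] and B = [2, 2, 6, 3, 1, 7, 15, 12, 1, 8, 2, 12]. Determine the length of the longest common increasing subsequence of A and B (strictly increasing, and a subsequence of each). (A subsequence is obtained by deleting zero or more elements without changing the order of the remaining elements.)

For each value that appears in both, track the longest common increasing run ending there.
The best achievable length is 2; one witness is 3, 15 (A-positions 2,7, B-positions 4,7).

2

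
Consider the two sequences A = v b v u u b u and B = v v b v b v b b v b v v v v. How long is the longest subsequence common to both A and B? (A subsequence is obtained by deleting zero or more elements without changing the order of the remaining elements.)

4

Backtracking the LCS table gives one alignment: v (A1,B6) → b (A2,B8) → v (A3,B9) → b (A6,B10).
So the longest common subsequence has length 4.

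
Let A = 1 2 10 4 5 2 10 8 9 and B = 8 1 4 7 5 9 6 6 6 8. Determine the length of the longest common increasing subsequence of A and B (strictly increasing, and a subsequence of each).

4

A longest common strictly increasing subsequence is 1, 4, 5, 9 (length 4); it appears in order in both A and B, and no longer such subsequence exists.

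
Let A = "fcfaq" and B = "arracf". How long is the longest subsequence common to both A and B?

2

Backtracking the LCS table gives one alignment: c (A2,B5) → f (A3,B6).
So the longest common subsequence has length 2.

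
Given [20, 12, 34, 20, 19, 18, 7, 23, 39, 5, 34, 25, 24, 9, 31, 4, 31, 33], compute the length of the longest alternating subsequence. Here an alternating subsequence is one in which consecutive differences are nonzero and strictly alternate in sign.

A longest alternating subsequence is 20, 12, 34, 20, 23, 5, 34, 25, 31, 4, 31 (positions 1,2,3,4,8,10,11,12,15,16,17); its 10 consecutive differences strictly alternate in sign, and length 11 is optimal.

11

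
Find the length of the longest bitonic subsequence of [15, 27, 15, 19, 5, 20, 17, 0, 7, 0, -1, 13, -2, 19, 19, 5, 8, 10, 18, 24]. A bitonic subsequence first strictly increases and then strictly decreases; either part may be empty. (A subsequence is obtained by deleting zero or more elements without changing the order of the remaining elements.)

Let inc[i] be the LIS ending at i and dec[i] the longest strictly decreasing subsequence starting at i. inc = [1, 2, 1, 2, 1, 3, 2, 1, 2, 1, 1, 3, 1, 4, 4, 2, 3, 4, 5, 6], dec = [5, 7, 5, 6, 4, 6, 5, 3, 4, 3, 2, 2, 1, 2, 2, 1, 1, 1, 1, 1].
max_i inc[i]+dec[i]−1 = 8, with one witness 15, 27, 20, 17, 7, 0, -1, -2.

8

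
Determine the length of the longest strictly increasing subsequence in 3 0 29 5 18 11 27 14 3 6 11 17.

5

Let dp[i] be the longest increasing subsequence ending at position i. Then dp = [1, 1, 2, 2, 3, 3, 4, 4, 2, 3, 4, 5].
The maximum is 5; one witness is 3, 5, 11, 14, 17 at positions 1,4,6,8,12.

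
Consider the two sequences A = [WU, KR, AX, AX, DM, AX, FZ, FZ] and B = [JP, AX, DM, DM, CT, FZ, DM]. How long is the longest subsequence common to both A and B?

A longest common subsequence is AX, DM, FZ (length 3); the LCS DP confirms no longer common subsequence exists.

3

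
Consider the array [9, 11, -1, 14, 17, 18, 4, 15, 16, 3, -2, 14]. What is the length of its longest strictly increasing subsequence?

5

One longest increasing subsequence is 9, 11, 14, 17, 18 (positions 1,2,4,5,6), of length 5; no longer one exists.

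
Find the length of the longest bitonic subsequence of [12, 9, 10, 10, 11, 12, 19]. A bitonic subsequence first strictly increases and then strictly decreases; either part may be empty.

Let inc[i] be the LIS ending at i and dec[i] the longest strictly decreasing subsequence starting at i. inc = [1, 1, 2, 2, 3, 4, 5], dec = [2, 1, 1, 1, 1, 1, 1].
max_i inc[i]+dec[i]−1 = 5, with one witness 9, 10, 11, 12, 19.

5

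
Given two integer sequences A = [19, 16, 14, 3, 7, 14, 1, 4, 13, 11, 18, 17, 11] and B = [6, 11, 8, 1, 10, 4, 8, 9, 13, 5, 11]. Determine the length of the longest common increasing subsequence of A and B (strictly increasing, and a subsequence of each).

A longest common strictly increasing subsequence is 1, 4, 13 (length 3); it appears in order in both A and B, and no longer such subsequence exists.

3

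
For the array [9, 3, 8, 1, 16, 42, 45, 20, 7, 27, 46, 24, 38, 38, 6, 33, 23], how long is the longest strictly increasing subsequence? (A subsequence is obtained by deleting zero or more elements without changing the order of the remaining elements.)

6

Scanning left to right, the best length ending at each element is: 9→1, 3→1, 8→2, 1→1, 16→3, 42→4, 45→5, 20→4, 7→2, 27→5, 46→6, 24→5, 38→6, 38→6, 6→2, 33→6, 23→5.
So the longest increasing subsequence has length 6, e.g. 3, 8, 16, 42, 45, 46.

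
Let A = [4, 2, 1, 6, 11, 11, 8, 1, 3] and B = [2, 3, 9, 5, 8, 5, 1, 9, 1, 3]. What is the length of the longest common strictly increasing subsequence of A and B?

2

For each value that appears in both, track the longest common increasing run ending there.
The best achievable length is 2; one witness is 2, 3 (A-positions 2,9, B-positions 1,2).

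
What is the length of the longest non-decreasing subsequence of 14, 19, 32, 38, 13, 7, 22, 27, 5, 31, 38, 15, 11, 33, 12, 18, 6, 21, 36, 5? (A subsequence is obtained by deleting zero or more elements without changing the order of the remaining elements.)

7

Let dp[i] be the longest non-decreasing subsequence ending at position i. Then dp = [1, 2, 3, 4, 1, 1, 3, 4, 1, 5, 6, 2, 2, 6, 3, 4, 2, 5, 7, 2].
The maximum is 7; one witness is 14, 19, 22, 27, 31, 33, 36 at positions 1,2,7,8,10,14,19.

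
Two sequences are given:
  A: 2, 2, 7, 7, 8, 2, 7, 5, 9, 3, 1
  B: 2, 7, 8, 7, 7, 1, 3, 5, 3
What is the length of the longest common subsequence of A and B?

A longest common subsequence is 2, 7, 7, 7, 5, 3 (length 6); the LCS DP confirms no longer common subsequence exists.

6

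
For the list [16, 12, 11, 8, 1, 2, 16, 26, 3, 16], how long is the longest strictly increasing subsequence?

4

Let dp[i] be the longest increasing subsequence ending at position i. Then dp = [1, 1, 1, 1, 1, 2, 3, 4, 3, 4].
The maximum is 4; one witness is 1, 2, 16, 26 at positions 5,6,7,8.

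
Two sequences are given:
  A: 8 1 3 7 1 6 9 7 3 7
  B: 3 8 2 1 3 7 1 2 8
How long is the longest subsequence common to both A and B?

Backtracking the LCS table gives one alignment: 8 (A1,B2) → 1 (A2,B4) → 3 (A3,B5) → 7 (A4,B6) → 1 (A5,B7).
So the longest common subsequence has length 5.

5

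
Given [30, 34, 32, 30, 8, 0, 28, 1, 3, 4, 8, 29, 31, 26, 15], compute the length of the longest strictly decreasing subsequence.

One longest decreasing subsequence is 34, 32, 30, 28, 26, 15 (positions 2,3,4,7,14,15), of length 6; no longer one exists.

6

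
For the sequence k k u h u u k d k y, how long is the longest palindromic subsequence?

7

Using dp[i][j] = 2 + dp[i+1][j−1] if the ends match, else max(dp[i+1][j], dp[i][j−1]):
dp[1][10] = 7. A witness is kkuuukk at positions 1,2,3,5,6,7,9.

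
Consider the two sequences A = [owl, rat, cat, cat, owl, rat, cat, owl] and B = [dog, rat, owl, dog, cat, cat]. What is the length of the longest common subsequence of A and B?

Backtracking the LCS table gives one alignment: owl (A1,B3) → cat (A4,B5) → cat (A7,B6).
So the longest common subsequence has length 3.

3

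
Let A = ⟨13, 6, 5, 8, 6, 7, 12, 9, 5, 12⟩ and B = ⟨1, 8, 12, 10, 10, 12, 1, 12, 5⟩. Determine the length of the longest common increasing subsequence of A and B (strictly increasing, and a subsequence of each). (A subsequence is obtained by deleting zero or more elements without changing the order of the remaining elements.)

For each value that appears in both, track the longest common increasing run ending there.
The best achievable length is 2; one witness is 8, 12 (A-positions 4,7, B-positions 2,3).

2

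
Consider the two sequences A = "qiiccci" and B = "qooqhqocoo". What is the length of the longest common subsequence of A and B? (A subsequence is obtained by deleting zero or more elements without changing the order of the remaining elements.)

Backtracking the LCS table gives one alignment: q (A1,B6) → c (A4,B8).
So the longest common subsequence has length 2.

2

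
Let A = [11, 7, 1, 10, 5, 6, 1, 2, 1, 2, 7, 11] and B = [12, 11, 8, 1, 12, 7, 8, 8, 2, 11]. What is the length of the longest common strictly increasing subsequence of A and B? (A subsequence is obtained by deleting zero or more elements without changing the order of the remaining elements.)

For each value that appears in both, track the longest common increasing run ending there.
The best achievable length is 3; one witness is 1, 7, 11 (A-positions 3,11,12, B-positions 4,6,10).

3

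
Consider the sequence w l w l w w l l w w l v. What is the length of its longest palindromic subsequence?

Using dp[i][j] = 2 + dp[i+1][j−1] if the ends match, else max(dp[i+1][j], dp[i][j−1]):
dp[1][12] = 8. A witness is lwwllwwl at positions 4,5,6,7,8,9,10,11.

8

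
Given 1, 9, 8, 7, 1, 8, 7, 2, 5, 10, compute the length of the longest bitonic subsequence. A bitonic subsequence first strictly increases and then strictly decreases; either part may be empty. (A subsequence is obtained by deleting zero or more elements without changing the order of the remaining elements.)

Let inc[i] be the LIS ending at i and dec[i] the longest strictly decreasing subsequence starting at i. inc = [1, 2, 2, 2, 1, 3, 2, 2, 3, 4], dec = [1, 4, 3, 2, 1, 3, 2, 1, 1, 1].
max_i inc[i]+dec[i]−1 = 5, with one witness 1, 9, 8, 7, 5.

5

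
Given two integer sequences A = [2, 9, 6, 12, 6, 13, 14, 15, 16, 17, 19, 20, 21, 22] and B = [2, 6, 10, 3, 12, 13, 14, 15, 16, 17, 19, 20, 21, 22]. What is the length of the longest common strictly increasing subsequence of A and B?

12

A longest common strictly increasing subsequence is 2, 6, 12, 13, 14, 15, 16, 17, 19, 20, 21, 22 (length 12); it appears in order in both A and B, and no longer such subsequence exists.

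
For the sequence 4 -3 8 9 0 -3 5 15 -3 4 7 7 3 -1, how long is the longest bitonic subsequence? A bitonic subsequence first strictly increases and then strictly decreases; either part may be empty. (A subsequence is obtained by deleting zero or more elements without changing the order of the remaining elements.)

One longest bitonic subsequence is 4, 8, 9, 5, 4, 3, -1 (positions 1,3,4,7,10,13,14): it rises to 9 then falls. Length 7 is optimal.

7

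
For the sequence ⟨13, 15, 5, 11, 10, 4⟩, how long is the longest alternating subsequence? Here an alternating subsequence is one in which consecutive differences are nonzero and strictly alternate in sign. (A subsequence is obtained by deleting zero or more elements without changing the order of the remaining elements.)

Track the best alternating length ending on an up-step vs a down-step at each position: up/down = 1/1, 2/1, 1/3, 4/3, 4/5, 1/5.
The maximum over both is 5; one such subsequence is 13, 15, 5, 11, 10.

5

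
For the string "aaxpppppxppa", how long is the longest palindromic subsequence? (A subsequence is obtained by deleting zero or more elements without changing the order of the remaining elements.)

One longest palindromic subsequence is apppppppa (positions 1,4,5,6,7,8,10,11,12); it reads the same forward and backward, and the interval DP gives dp[1][12] = 9.

9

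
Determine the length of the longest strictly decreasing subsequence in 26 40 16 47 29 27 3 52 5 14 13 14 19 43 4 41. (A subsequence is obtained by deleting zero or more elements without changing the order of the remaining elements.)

Let dp[i] be the longest decreasing subsequence ending at position i. Then dp = [1, 1, 2, 1, 2, 3, 4, 1, 4, 4, 5, 4, 4, 2, 6, 3].
The maximum is 6; one witness is 40, 29, 27, 14, 13, 4 at positions 2,5,6,10,11,15.

6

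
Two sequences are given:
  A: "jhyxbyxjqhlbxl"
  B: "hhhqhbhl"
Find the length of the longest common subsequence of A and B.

5

A longest common subsequence is hqhbl (length 5); the LCS DP confirms no longer common subsequence exists.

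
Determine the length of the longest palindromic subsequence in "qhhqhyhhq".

Using dp[i][j] = 2 + dp[i+1][j−1] if the ends match, else max(dp[i+1][j], dp[i][j−1]):
dp[1][9] = 7. A witness is qhhyhhq at positions 1,2,3,6,7,8,9.

7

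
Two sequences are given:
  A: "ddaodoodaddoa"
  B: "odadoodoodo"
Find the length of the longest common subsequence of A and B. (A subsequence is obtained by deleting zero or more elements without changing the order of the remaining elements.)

A longest common subsequence is ddodoodo (length 8); the LCS DP confirms no longer common subsequence exists.

8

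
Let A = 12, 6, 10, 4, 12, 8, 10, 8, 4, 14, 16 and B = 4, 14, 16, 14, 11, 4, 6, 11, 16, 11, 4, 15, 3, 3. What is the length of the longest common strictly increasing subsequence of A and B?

3

For each value that appears in both, track the longest common increasing run ending there.
The best achievable length is 3; one witness is 4, 14, 16 (A-positions 4,10,11, B-positions 1,2,3).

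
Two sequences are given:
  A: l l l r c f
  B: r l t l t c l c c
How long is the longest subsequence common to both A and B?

4

Backtracking the LCS table gives one alignment: l (A1,B2) → l (A2,B4) → l (A3,B7) → c (A5,B9).
So the longest common subsequence has length 4.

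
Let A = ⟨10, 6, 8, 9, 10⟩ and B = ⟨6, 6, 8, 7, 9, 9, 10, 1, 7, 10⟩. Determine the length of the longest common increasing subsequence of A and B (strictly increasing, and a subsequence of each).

4

A longest common strictly increasing subsequence is 6, 8, 9, 10 (length 4); it appears in order in both A and B, and no longer such subsequence exists.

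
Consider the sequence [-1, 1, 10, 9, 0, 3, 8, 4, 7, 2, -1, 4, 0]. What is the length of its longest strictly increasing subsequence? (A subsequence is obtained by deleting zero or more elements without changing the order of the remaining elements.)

5

One longest increasing subsequence is -1, 1, 3, 4, 7 (positions 1,2,6,8,9), of length 5; no longer one exists.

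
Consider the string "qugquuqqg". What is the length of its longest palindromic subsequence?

One longest palindromic subsequence is gquuqg (positions 3,4,5,6,8,9); it reads the same forward and backward, and the interval DP gives dp[1][9] = 6.

6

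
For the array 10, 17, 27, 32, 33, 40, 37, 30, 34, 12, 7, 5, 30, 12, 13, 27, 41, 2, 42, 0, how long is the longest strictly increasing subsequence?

8

Scanning left to right, the best length ending at each element is: 10→1, 17→2, 27→3, 32→4, 33→5, 40→6, 37→6, 30→4, 34→6, 12→2, 7→1, 5→1, 30→4, 12→2, 13→3, 27→4, 41→7, 2→1, 42→8, 0→1.
So the longest increasing subsequence has length 8, e.g. 10, 17, 27, 32, 33, 40, 41, 42.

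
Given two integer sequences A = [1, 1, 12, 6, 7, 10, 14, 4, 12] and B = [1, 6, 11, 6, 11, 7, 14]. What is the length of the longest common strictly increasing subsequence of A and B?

A longest common strictly increasing subsequence is 1, 6, 7, 14 (length 4); it appears in order in both A and B, and no longer such subsequence exists.

4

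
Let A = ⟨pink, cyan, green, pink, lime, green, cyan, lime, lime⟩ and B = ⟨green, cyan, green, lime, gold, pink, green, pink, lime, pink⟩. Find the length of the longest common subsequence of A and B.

Backtracking the LCS table gives one alignment: cyan (A2,B2) → green (A3,B3) → pink (A4,B6) → green (A6,B7) → lime (A8,B9).
So the longest common subsequence has length 5.

5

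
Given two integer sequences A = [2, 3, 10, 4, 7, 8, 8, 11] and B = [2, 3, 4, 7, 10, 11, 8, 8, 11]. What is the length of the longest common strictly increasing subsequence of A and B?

For each value that appears in both, track the longest common increasing run ending there.
The best achievable length is 6; one witness is 2, 3, 4, 7, 8, 11 (A-positions 1,2,4,5,6,8, B-positions 1,2,3,4,7,9).

6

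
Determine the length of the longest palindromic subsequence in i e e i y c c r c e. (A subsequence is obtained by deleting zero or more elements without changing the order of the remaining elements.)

One longest palindromic subsequence is ecrce (positions 2,6,8,9,10); it reads the same forward and backward, and the interval DP gives dp[1][10] = 5.

5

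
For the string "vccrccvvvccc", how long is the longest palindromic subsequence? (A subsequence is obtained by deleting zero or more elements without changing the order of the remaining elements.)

One longest palindromic subsequence is cccvvvccc (positions 2,3,5,7,8,9,10,11,12); it reads the same forward and backward, and the interval DP gives dp[1][12] = 9.

9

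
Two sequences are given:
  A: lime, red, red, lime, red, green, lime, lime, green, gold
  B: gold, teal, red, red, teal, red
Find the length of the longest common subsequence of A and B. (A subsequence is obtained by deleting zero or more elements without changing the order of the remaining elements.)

A longest common subsequence is red, red, red (length 3); the LCS DP confirms no longer common subsequence exists.

3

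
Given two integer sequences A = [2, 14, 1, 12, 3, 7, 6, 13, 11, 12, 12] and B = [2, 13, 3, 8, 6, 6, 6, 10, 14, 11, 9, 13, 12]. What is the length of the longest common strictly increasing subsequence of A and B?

A longest common strictly increasing subsequence is 2, 3, 6, 11, 12 (length 5); it appears in order in both A and B, and no longer such subsequence exists.

5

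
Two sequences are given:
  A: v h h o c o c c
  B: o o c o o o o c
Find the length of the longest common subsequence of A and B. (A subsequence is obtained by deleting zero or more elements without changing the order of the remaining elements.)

Backtracking the LCS table gives one alignment: o (A4,B2) → c (A5,B3) → o (A6,B7) → c (A8,B8).
So the longest common subsequence has length 4.

4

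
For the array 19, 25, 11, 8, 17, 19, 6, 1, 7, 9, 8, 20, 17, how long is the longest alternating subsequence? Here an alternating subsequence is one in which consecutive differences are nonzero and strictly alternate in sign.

9

A longest alternating subsequence is 19, 25, 11, 17, 6, 9, 8, 20, 17 (positions 1,2,3,5,7,10,11,12,13); its 8 consecutive differences strictly alternate in sign, and length 9 is optimal.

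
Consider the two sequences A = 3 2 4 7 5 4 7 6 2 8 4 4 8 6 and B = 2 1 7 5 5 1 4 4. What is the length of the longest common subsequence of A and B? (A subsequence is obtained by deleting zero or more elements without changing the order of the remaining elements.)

Backtracking the LCS table gives one alignment: 2 (A2,B1) → 7 (A4,B3) → 5 (A5,B5) → 4 (A11,B7) → 4 (A12,B8).
So the longest common subsequence has length 5.

5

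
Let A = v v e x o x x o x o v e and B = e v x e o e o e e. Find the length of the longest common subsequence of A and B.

A longest common subsequence is veooe (length 5); the LCS DP confirms no longer common subsequence exists.

5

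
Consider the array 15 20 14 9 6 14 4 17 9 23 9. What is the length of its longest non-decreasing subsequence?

4

One longest non-decreasing subsequence is 14, 14, 17, 23 (positions 3,6,8,10), of length 4; no longer one exists.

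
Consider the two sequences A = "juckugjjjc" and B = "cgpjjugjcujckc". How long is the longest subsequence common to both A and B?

6

A longest common subsequence is jucujc (length 6); the LCS DP confirms no longer common subsequence exists.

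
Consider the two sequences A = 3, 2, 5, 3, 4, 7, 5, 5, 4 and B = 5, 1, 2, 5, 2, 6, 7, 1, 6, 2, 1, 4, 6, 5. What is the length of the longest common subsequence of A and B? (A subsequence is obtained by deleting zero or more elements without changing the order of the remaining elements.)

Backtracking the LCS table gives one alignment: 2 (A2,B3) → 5 (A3,B4) → 4 (A5,B12) → 5 (A8,B14).
So the longest common subsequence has length 4.

4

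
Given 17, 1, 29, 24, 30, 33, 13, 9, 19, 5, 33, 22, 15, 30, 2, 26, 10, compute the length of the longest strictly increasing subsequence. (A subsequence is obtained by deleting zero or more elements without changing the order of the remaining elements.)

5

One longest increasing subsequence is 1, 13, 19, 22, 30 (positions 2,7,9,12,14), of length 5; no longer one exists.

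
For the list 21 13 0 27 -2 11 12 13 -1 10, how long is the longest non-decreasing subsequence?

Scanning left to right, the best length ending at each element is: 21→1, 13→1, 0→1, 27→2, -2→1, 11→2, 12→3, 13→4, -1→2, 10→3.
So the longest non-decreasing subsequence has length 4, e.g. 0, 11, 12, 13.

4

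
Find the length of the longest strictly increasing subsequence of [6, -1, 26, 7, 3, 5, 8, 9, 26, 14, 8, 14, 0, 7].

6

Scanning left to right, the best length ending at each element is: 6→1, -1→1, 26→2, 7→2, 3→2, 5→3, 8→4, 9→5, 26→6, 14→6, 8→4, 14→6, 0→2, 7→4.
So the longest increasing subsequence has length 6, e.g. -1, 3, 5, 8, 9, 26.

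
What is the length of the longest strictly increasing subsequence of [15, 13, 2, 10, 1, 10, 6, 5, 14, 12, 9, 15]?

Let dp[i] be the longest increasing subsequence ending at position i. Then dp = [1, 1, 1, 2, 1, 2, 2, 2, 3, 3, 3, 4].
The maximum is 4; one witness is 2, 10, 14, 15 at positions 3,4,9,12.

4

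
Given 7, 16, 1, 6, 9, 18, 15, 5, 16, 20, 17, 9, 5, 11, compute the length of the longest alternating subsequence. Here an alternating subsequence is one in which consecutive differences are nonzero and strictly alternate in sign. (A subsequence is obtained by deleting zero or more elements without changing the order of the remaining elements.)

Track the best alternating length ending on an up-step vs a down-step at each position: up/down = 1/1, 2/1, 1/3, 4/3, 4/3, 4/1, 4/5, 4/5, 6/5, 6/1, 6/7, 6/7, 4/7, 8/7.
The maximum over both is 8; one such subsequence is 7, 16, 1, 18, 15, 16, 9, 11.

8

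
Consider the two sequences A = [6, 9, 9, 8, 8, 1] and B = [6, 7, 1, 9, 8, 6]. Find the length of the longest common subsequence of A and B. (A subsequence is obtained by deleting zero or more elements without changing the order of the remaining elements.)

Backtracking the LCS table gives one alignment: 6 (A1,B1) → 9 (A3,B4) → 8 (A4,B5).
So the longest common subsequence has length 3.

3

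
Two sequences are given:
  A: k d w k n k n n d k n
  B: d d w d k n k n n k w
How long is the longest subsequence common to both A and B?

8

Backtracking the LCS table gives one alignment: d (A2,B2) → w (A3,B3) → k (A4,B5) → n (A5,B6) → k (A6,B7) → n (A7,B8) → n (A8,B9) → k (A10,B10).
So the longest common subsequence has length 8.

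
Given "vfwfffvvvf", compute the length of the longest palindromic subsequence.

6

One longest palindromic subsequence is vffffv (positions 1,2,4,5,6,9); it reads the same forward and backward, and the interval DP gives dp[1][10] = 6.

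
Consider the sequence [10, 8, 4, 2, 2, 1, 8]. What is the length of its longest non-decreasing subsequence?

3

Let dp[i] be the longest non-decreasing subsequence ending at position i. Then dp = [1, 1, 1, 1, 2, 1, 3].
The maximum is 3; one witness is 2, 2, 8 at positions 4,5,7.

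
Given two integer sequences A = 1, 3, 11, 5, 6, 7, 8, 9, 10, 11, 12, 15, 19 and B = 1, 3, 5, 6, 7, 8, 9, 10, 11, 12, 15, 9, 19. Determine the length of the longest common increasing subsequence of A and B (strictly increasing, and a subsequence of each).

12

For each value that appears in both, track the longest common increasing run ending there.
The best achievable length is 12; one witness is 1, 3, 5, 6, 7, 8, 9, 10, 11, 12, 15, 19 (A-positions 1,2,4,5,6,7,8,9,10,11,12,13, B-positions 1,2,3,4,5,6,7,8,9,10,11,13).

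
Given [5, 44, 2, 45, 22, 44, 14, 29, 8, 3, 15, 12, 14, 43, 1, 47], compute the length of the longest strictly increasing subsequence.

6

One longest increasing subsequence is 5, 8, 12, 14, 43, 47 (positions 1,9,12,13,14,16), of length 6; no longer one exists.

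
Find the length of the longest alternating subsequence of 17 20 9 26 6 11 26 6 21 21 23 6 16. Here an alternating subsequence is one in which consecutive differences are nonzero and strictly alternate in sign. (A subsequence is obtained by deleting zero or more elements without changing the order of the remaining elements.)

10

A longest alternating subsequence is 17, 20, 9, 26, 6, 11, 6, 21, 6, 16 (positions 1,2,3,4,5,6,8,9,12,13); its 9 consecutive differences strictly alternate in sign, and length 10 is optimal.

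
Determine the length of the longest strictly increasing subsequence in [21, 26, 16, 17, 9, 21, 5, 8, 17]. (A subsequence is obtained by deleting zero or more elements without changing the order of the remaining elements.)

3

One longest increasing subsequence is 16, 17, 21 (positions 3,4,6), of length 3; no longer one exists.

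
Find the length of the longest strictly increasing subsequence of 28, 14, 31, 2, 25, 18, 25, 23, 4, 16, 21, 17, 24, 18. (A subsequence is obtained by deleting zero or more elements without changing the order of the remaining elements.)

5

One longest increasing subsequence is 2, 4, 16, 21, 24 (positions 4,9,10,11,13), of length 5; no longer one exists.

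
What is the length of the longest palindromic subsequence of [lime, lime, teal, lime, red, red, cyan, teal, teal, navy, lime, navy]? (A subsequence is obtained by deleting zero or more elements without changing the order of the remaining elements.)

6

Using dp[i][j] = 2 + dp[i+1][j−1] if the ends match, else max(dp[i+1][j], dp[i][j−1]):
dp[1][12] = 6. A witness is lime teal red red teal lime at positions 2,3,5,6,9,11.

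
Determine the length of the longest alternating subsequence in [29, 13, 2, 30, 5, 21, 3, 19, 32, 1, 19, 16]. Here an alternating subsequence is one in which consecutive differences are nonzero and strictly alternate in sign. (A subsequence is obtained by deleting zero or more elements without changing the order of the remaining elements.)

10

Track the best alternating length ending on an up-step vs a down-step at each position: up/down = 1/1, 1/2, 1/2, 3/1, 3/4, 5/4, 3/6, 7/6, 7/1, 1/8, 9/8, 9/10.
The maximum over both is 10; one such subsequence is 29, 13, 30, 5, 21, 3, 19, 1, 19, 16.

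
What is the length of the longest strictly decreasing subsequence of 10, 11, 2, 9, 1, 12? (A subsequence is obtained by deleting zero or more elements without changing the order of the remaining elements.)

Scanning left to right, the best length ending at each element is: 10→1, 11→1, 2→2, 9→2, 1→3, 12→1.
So the longest decreasing subsequence has length 3, e.g. 10, 2, 1.

3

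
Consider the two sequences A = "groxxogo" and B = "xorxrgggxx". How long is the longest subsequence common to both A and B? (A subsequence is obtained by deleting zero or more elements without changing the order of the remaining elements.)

Backtracking the LCS table gives one alignment: g (A1,B8) → x (A4,B9) → x (A5,B10).
So the longest common subsequence has length 3.

3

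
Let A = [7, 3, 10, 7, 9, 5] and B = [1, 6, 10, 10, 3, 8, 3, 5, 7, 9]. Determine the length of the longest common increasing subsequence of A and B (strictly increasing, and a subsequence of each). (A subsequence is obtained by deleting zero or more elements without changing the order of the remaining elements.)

3

For each value that appears in both, track the longest common increasing run ending there.
The best achievable length is 3; one witness is 3, 7, 9 (A-positions 2,4,5, B-positions 5,9,10).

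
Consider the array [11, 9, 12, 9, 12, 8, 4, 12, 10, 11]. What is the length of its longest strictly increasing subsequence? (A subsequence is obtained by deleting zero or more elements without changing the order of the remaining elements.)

Scanning left to right, the best length ending at each element is: 11→1, 9→1, 12→2, 9→1, 12→2, 8→1, 4→1, 12→2, 10→2, 11→3.
So the longest increasing subsequence has length 3, e.g. 9, 10, 11.

3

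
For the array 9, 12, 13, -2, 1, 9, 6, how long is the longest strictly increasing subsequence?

One longest increasing subsequence is 9, 12, 13 (positions 1,2,3), of length 3; no longer one exists.

3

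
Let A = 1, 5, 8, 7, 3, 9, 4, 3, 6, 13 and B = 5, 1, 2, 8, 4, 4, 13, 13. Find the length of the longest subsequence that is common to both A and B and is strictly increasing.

3

A longest common strictly increasing subsequence is 5, 8, 13 (length 3); it appears in order in both A and B, and no longer such subsequence exists.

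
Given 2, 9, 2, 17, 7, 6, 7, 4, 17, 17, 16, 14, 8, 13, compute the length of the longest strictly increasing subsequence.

5

Let dp[i] be the longest increasing subsequence ending at position i. Then dp = [1, 2, 1, 3, 2, 2, 3, 2, 4, 4, 4, 4, 4, 5].
The maximum is 5; one witness is 2, 6, 7, 8, 13 at positions 1,6,7,13,14.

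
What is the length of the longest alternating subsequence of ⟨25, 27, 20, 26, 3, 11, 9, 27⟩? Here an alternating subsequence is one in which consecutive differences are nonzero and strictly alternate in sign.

Track the best alternating length ending on an up-step vs a down-step at each position: up/down = 1/1, 2/1, 1/3, 4/3, 1/5, 6/5, 6/7, 8/1.
The maximum over both is 8; one such subsequence is 25, 27, 20, 26, 3, 11, 9, 27.

8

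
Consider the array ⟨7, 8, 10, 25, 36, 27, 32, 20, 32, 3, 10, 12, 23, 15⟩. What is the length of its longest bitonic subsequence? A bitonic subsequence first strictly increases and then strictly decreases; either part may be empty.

One longest bitonic subsequence is 7, 8, 10, 25, 36, 32, 23, 15 (positions 1,2,3,4,5,9,13,14): it rises to 36 then falls. Length 8 is optimal.

8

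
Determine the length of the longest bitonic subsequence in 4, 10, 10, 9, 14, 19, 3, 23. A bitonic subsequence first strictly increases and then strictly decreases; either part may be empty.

5

One longest bitonic subsequence is 4, 10, 14, 19, 3 (positions 1,2,5,6,7): it rises to 19 then falls. Length 5 is optimal.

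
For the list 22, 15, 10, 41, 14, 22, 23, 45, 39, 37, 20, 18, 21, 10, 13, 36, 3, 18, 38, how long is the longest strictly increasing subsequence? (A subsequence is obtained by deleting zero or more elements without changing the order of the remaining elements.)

Scanning left to right, the best length ending at each element is: 22→1, 15→1, 10→1, 41→2, 14→2, 22→3, 23→4, 45→5, 39→5, 37→5, 20→3, 18→3, 21→4, 10→1, 13→2, 36→5, 3→1, 18→3, 38→6.
So the longest increasing subsequence has length 6, e.g. 10, 14, 22, 23, 37, 38.

6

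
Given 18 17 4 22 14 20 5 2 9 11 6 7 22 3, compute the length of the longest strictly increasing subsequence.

One longest increasing subsequence is 4, 5, 9, 11, 22 (positions 3,7,9,10,13), of length 5; no longer one exists.

5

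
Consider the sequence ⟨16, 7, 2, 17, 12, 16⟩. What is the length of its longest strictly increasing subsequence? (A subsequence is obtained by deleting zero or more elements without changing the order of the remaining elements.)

Let dp[i] be the longest increasing subsequence ending at position i. Then dp = [1, 1, 1, 2, 2, 3].
The maximum is 3; one witness is 7, 12, 16 at positions 2,5,6.

3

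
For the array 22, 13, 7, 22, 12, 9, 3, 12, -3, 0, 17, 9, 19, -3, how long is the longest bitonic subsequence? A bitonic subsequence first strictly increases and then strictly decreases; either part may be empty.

Let inc[i] be the LIS ending at i and dec[i] the longest strictly decreasing subsequence starting at i. inc = [1, 1, 1, 2, 2, 2, 1, 3, 1, 2, 4, 3, 5, 1], dec = [7, 6, 4, 6, 5, 4, 3, 3, 1, 2, 3, 2, 2, 1].
max_i inc[i]+dec[i]−1 = 7, with one witness 22, 13, 12, 9, 3, 0, -3.

7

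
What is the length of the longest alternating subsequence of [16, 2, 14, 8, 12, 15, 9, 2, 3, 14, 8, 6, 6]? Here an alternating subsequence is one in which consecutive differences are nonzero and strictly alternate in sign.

Track the best alternating length ending on an up-step vs a down-step at each position: up/down = 1/1, 1/2, 3/2, 3/4, 5/4, 5/2, 5/6, 1/6, 7/6, 7/6, 7/8, 7/8, 7/8.
The maximum over both is 8; one such subsequence is 16, 2, 14, 8, 12, 9, 14, 8.

8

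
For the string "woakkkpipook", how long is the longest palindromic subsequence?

Using dp[i][j] = 2 + dp[i+1][j−1] if the ends match, else max(dp[i+1][j], dp[i][j−1]):
dp[1][12] = 5. A witness is kpipk at positions 4,7,8,9,12.

5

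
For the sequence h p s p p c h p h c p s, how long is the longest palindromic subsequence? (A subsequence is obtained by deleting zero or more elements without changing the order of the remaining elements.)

One longest palindromic subsequence is spchphcps (positions 3,4,6,7,8,9,10,11,12); it reads the same forward and backward, and the interval DP gives dp[1][12] = 9.

9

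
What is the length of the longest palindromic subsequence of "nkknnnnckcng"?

One longest palindromic subsequence is nknnnnkn (positions 1,3,4,5,6,7,9,11); it reads the same forward and backward, and the interval DP gives dp[1][12] = 8.

8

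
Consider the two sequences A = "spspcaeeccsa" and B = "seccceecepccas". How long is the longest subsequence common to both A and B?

7

Backtracking the LCS table gives one alignment: s (A1,B1) → c (A5,B5) → e (A7,B7) → e (A8,B9) → c (A9,B11) → c (A10,B12) → s (A11,B14).
So the longest common subsequence has length 7.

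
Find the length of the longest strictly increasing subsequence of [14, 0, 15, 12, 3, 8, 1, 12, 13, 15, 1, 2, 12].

Let dp[i] be the longest increasing subsequence ending at position i. Then dp = [1, 1, 2, 2, 2, 3, 2, 4, 5, 6, 2, 3, 4].
The maximum is 6; one witness is 0, 3, 8, 12, 13, 15 at positions 2,5,6,8,9,10.

6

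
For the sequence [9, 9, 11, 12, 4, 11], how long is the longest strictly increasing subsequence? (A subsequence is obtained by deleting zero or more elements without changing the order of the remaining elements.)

Scanning left to right, the best length ending at each element is: 9→1, 9→1, 11→2, 12→3, 4→1, 11→2.
So the longest increasing subsequence has length 3, e.g. 9, 11, 12.

3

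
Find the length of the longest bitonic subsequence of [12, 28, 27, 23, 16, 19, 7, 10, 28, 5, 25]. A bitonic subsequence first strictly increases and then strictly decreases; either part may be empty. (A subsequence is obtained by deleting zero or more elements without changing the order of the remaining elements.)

One longest bitonic subsequence is 12, 28, 27, 23, 19, 10, 5 (positions 1,2,3,4,6,8,10): it rises to 28 then falls. Length 7 is optimal.

7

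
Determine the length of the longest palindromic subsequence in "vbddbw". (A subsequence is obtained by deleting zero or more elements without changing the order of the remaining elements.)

4

Using dp[i][j] = 2 + dp[i+1][j−1] if the ends match, else max(dp[i+1][j], dp[i][j−1]):
dp[1][6] = 4. A witness is bddb at positions 2,3,4,5.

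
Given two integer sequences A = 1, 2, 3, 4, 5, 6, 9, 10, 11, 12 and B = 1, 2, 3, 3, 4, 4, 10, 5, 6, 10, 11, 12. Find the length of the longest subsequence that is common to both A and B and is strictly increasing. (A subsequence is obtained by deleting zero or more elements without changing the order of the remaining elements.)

A longest common strictly increasing subsequence is 1, 2, 3, 4, 5, 6, 10, 11, 12 (length 9); it appears in order in both A and B, and no longer such subsequence exists.

9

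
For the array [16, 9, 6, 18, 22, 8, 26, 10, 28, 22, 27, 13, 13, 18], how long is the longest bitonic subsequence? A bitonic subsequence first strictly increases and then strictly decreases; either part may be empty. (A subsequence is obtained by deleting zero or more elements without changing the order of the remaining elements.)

One longest bitonic subsequence is 16, 18, 22, 26, 28, 27, 18 (positions 1,4,5,7,9,11,14): it rises to 28 then falls. Length 7 is optimal.

7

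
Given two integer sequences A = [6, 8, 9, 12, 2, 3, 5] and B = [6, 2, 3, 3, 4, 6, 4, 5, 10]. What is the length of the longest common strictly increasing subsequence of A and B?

For each value that appears in both, track the longest common increasing run ending there.
The best achievable length is 3; one witness is 2, 3, 5 (A-positions 5,6,7, B-positions 2,3,8).

3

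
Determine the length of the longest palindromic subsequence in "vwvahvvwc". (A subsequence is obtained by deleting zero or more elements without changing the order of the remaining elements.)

5

One longest palindromic subsequence is wvvvw (positions 2,3,6,7,8); it reads the same forward and backward, and the interval DP gives dp[1][9] = 5.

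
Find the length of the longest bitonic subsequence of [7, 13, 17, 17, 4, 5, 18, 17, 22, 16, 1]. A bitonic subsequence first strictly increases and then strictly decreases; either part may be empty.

Let inc[i] be the LIS ending at i and dec[i] the longest strictly decreasing subsequence starting at i. inc = [1, 2, 3, 3, 1, 2, 4, 3, 5, 3, 1], dec = [3, 3, 3, 3, 2, 2, 4, 3, 3, 2, 1].
max_i inc[i]+dec[i]−1 = 7, with one witness 7, 13, 17, 18, 17, 16, 1.

7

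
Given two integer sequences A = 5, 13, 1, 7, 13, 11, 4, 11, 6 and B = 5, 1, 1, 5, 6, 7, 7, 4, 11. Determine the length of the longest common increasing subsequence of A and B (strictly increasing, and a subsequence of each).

A longest common strictly increasing subsequence is 5, 7, 11 (length 3); it appears in order in both A and B, and no longer such subsequence exists.

3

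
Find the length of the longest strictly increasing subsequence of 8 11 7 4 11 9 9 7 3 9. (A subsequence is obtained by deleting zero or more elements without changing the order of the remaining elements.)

3

Scanning left to right, the best length ending at each element is: 8→1, 11→2, 7→1, 4→1, 11→2, 9→2, 9→2, 7→2, 3→1, 9→3.
So the longest increasing subsequence has length 3, e.g. 4, 7, 9.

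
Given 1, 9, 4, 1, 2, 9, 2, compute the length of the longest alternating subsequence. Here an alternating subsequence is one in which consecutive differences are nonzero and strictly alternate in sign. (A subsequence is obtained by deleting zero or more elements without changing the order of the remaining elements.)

5

A longest alternating subsequence is 1, 9, 4, 9, 2 (positions 1,2,3,6,7); its 4 consecutive differences strictly alternate in sign, and length 5 is optimal.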